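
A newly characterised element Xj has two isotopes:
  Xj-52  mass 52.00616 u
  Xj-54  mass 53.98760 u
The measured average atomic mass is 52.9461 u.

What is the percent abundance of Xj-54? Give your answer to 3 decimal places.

Writing the weighted mean with unknown fraction x of Xj-52:
52.00616·x + 53.98760·(1 − x) = 52.9461
(52.00616 − 53.98760)·x = 52.9461 − 53.98760
x = -1.04150 / -1.98144 = 0.52563 → 52.563% Xj-52, 47.437% Xj-54.

47.437%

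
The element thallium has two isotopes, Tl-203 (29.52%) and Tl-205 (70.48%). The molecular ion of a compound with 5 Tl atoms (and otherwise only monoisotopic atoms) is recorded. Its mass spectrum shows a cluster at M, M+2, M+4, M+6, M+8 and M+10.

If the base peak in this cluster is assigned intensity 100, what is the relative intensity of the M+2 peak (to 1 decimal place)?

7.3

Binomial terms of (0.2952 + 0.7048)^5: M 0.0022, M+2 0.0268, M+4 0.1278, M+6 0.3051, M+8 0.3642, M+10 0.1739 → M+8 is the base peak.
P(M+8) = C(5,4) × 0.2952^1 × 0.7048^4 = 5 × 0.2952 × 0.24675365 = 0.364208 (base)
P(M+2) = C(5,1) × 0.2952^4 × 0.7048^1 = 5 × 0.00759391 × 0.7048 = 0.026761
Relative intensity = 0.026761 / 0.364208 × 100 = 7.3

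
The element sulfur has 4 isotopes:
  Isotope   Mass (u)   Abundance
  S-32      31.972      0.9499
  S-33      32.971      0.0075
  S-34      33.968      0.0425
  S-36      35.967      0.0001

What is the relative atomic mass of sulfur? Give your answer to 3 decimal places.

Ar = Σ fᵢ·mᵢ = 0.9499 × 31.972 + 0.0075 × 32.971 + 0.0425 × 33.968 + 0.0001 × 35.967
= 30.3702 + 0.2473 + 1.4436 + 0.0036 = 32.0647 u

32.065 u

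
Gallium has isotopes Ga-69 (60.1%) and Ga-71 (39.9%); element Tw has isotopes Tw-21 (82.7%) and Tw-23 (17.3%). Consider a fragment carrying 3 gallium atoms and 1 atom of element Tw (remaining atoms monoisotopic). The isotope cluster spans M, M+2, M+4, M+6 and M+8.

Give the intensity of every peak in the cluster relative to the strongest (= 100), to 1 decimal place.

45.4 : 100.0 : 79.0 : 25.9 : 2.8

Gallium pattern (n=3): 0.2170818 : 0.4323576 : 0.2870394 : 0.0635212
Element Tw pattern (n=1): 0.8270 : 0.1730
Convolve the two distributions (both contribute in 2-u steps):
  M: 0.2170818×0.8270 = 0.179527
  M+2: 0.2170818×0.1730 + 0.4323576×0.8270 = 0.395115
  M+4: 0.4323576×0.1730 + 0.2870394×0.8270 = 0.312179
  M+6: 0.2870394×0.1730 + 0.0635212×0.8270 = 0.102190
  M+8: 0.0635212×0.1730 = 0.010989
Scale to base peak (0.395115) = 100: 45.4 : 100.0 : 79.0 : 25.9 : 2.8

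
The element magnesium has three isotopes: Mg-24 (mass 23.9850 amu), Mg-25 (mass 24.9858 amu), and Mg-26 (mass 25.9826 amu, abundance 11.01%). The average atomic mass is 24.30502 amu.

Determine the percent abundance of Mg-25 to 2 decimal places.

Let x and y be the fractions of Mg-24 and Mg-25. Then x + y = 1 − 0.1101 = 0.8899 and 23.9850x + 24.9858y = 24.30502 − 0.1101×25.9826 = 21.44433574.
Substituting: 23.9850x + 24.9858(0.8899 − x) = 21.44433574
(23.9850 − 24.9858)x = -0.79052768  ⇒  x = 0.78990, y = 0.10000
Mg-24: 78.99%, Mg-25: 10.00%.

10.00%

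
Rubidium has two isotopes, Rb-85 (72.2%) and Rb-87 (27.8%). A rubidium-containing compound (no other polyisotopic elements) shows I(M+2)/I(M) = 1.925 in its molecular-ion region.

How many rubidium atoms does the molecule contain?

For n independent Rb atoms, I(M+2)/I(M) = n · (abundance Rb-87) / (abundance Rb-85) = n · 0.278/0.722.
n = 1.925 × 0.722/0.278 = 5.00 ≈ 5

5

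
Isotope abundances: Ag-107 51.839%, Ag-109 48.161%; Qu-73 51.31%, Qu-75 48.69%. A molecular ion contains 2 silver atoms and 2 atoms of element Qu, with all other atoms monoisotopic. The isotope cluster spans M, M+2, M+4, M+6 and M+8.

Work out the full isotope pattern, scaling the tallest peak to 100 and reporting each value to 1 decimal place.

18.9 : 71.0 : 100.0 : 62.6 : 14.7

Silver pattern (n=2): 0.26872819 : 0.49932362 : 0.23194819
Element Qu pattern (n=2): 0.26327161 : 0.49965678 : 0.23707161
Convolve the two distributions (both contribute in 2-u steps):
  M: 0.26872819×0.26327161 = 0.070749
  M+2: 0.26872819×0.49965678 + 0.49932362×0.26327161 = 0.265730
  M+4: 0.26872819×0.23707161 + 0.49932362×0.49965678 + 0.23194819×0.26327161 = 0.374264
  M+6: 0.49932362×0.23707161 + 0.23194819×0.49965678 = 0.234270
  M+8: 0.23194819×0.23707161 = 0.054988
Scale to base peak (0.374264) = 100: 18.9 : 71.0 : 100.0 : 62.6 : 14.7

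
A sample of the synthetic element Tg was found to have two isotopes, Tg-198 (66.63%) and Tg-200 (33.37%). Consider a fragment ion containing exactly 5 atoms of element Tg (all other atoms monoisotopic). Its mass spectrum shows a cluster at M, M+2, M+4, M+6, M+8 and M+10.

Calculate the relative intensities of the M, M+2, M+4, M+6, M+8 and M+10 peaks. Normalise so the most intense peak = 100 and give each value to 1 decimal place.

39.9 : 99.8 : 100.0 : 50.1 : 12.5 : 1.3

Expanding (0.6663 + 0.3337)^5:
P(M) = 0.6663^5 = 0.131326
P(M+2) = 5 × 0.6663^4 × 0.3337^1 = 0.328856
P(M+4) = 10 × 0.6663^3 × 0.3337^2 = 0.329399
P(M+6) = 10 × 0.6663^2 × 0.3337^3 = 0.164971
P(M+8) = 5 × 0.6663^1 × 0.3337^4 = 0.041311
P(M+10) = 0.3337^5 = 0.004138
The M+4 peak is largest (0.329399); scaling to 100 gives 39.9 : 99.8 : 100.0 : 50.1 : 12.5 : 1.3.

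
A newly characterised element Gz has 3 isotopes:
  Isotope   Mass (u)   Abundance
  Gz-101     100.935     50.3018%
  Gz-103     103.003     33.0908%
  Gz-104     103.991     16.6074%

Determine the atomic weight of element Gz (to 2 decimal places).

The abundance-weighted mean is 0.503018 × 100.935 + 0.330908 × 103.003 + 0.166074 × 103.991
= 50.7721 + 34.0845 + 17.2702 = 102.1268 u

102.13 u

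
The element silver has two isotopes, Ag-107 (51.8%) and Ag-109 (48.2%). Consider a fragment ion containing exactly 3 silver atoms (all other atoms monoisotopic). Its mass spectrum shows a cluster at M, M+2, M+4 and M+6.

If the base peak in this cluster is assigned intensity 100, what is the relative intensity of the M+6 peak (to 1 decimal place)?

28.9

Binomial terms of (0.518 + 0.482)^3: M 0.1390, M+2 0.3880, M+4 0.3610, M+6 0.1120 → M+2 is the base peak.
P(M+2) = C(3,1) × 0.518^2 × 0.482^1 = 3 × 0.268324 × 0.4820 = 0.387997 (base)
P(M+6) = C(3,3) × 0.518^0 × 0.482^3 = 1 × 1.0000 × 0.11198017 = 0.111980
Relative intensity = 0.111980 / 0.387997 × 100 = 28.9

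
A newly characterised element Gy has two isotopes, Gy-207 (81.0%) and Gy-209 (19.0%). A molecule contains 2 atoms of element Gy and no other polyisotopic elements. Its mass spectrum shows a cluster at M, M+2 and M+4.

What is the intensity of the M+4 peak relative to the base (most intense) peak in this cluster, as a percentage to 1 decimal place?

(0.810 + 0.190)^2 gives M 0.6561, M+2 0.3078, M+4 0.0361; the largest is M.
P(M) = C(2,0) × 0.810^2 × 0.190^0 = 1 × 0.6561 × 1.0000 = 0.656100 (base)
P(M+4) = C(2,2) × 0.810^0 × 0.190^2 = 1 × 1.0000 × 0.0361 = 0.036100
Relative intensity = 0.036100 / 0.656100 × 100 = 5.5

5.5%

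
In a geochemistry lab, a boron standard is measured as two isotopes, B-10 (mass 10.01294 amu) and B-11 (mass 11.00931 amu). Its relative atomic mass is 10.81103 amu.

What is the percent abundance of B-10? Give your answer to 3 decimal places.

Writing the weighted mean with unknown fraction x of B-10:
10.01294·x + 11.00931·(1 − x) = 10.81103
(10.01294 − 11.00931)·x = 10.81103 − 11.00931
x = -0.19828 / -0.99637 = 0.19900 → 19.900% B-10, 80.100% B-11.

19.900%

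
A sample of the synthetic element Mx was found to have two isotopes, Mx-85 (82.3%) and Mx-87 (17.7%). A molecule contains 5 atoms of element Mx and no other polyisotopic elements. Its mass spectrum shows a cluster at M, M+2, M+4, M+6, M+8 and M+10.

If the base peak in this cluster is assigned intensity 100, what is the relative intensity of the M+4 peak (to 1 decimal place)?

43.0

Binomial terms of (0.823 + 0.177)^5: M 0.3776, M+2 0.4060, M+4 0.1746, M+6 0.0376, M+8 0.0040, M+10 0.0002 → M+2 is the base peak.
P(M+2) = C(5,1) × 0.823^4 × 0.177^1 = 5 × 0.45877457 × 0.1770 = 0.406015 (base)
P(M+4) = C(5,2) × 0.823^3 × 0.177^2 = 10 × 0.55744177 × 0.031329 = 0.174641
Relative intensity = 0.174641 / 0.406015 × 100 = 43.0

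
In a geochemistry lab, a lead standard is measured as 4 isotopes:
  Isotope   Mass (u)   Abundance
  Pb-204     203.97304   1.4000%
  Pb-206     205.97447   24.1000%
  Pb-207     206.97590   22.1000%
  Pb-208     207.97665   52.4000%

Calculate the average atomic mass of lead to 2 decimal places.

The abundance-weighted mean is 0.014000 × 203.97304 + 0.241000 × 205.97447 + 0.221000 × 206.97590 + 0.524000 × 207.97665
= 2.855623 + 49.639847 + 45.741674 + 108.979765 = 207.216909 u

207.22 u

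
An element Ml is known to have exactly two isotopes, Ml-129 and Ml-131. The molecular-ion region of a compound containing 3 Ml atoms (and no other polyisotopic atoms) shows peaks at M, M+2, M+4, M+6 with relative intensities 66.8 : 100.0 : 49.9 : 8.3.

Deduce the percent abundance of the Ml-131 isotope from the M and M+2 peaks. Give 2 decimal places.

Write p for the Ml-129 fraction. I(M+2)/I(M) = [C(3,1)·p^2·(1−p)] / p^3 = 3·(1−p)/p = 100.0/66.8 = 1.4970
(1−p)/p = 1.4970/3 = 0.4990  ⇒  p = 1/(1 + 0.4990) = 0.6671
Ml-129: 66.71%, Ml-131: 33.29%.

33.29%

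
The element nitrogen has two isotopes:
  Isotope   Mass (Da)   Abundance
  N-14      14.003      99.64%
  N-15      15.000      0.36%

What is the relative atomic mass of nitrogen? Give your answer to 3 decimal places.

14.007 Da

The abundance-weighted mean is 0.9964 × 14.003 + 0.0036 × 15.000
= 13.9526 + 0.0540 = 14.0066 Da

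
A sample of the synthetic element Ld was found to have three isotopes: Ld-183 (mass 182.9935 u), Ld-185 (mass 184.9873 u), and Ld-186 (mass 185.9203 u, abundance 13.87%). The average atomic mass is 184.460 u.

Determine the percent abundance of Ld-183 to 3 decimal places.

Let x and y be the fractions of Ld-183 and Ld-185. Then x + y = 1 − 0.1387 = 0.8613 and 182.9935x + 184.9873y = 184.460 − 0.1387×185.9203 = 158.67285439.
Substituting: 182.9935x + 184.9873(0.8613 − x) = 158.67285439
(182.9935 − 184.9873)x = -0.6567071  ⇒  x = 0.32937, y = 0.53193
Ld-183: 32.937%, Ld-185: 53.193%.

32.937%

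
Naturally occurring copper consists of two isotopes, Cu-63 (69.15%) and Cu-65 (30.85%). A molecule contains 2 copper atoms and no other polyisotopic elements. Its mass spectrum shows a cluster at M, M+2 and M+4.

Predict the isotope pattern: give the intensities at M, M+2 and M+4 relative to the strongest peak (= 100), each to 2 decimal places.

The 2 Cu atoms are independent, so intensities follow the terms of (0.6915 + 0.3085)^2.
P(M) = 0.6915^2 = 0.478172
P(M+2) = 2 × 0.6915^1 × 0.3085^1 = 0.426656
P(M+4) = 0.3085^2 = 0.095172
The M peak is largest (0.478172); scaling to 100 gives 100.00 : 89.23 : 19.90.

100.00 : 89.23 : 19.90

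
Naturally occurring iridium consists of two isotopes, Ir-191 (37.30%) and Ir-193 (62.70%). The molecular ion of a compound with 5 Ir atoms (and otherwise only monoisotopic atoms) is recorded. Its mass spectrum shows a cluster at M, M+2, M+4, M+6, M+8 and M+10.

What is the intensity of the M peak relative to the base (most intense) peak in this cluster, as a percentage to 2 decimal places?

(0.3730 + 0.6270)^5 gives M 0.0072, M+2 0.0607, M+4 0.2040, M+6 0.3429, M+8 0.2882, M+10 0.0969; the largest is M+6.
P(M+6) = C(5,3) × 0.3730^2 × 0.6270^3 = 10 × 0.139129 × 0.24649188 = 0.342942 (base)
P(M) = C(5,0) × 0.3730^5 × 0.6270^0 = 1 × 0.00722012 × 1.0000 = 0.007220
Relative intensity = 0.007220 / 0.342942 × 100 = 2.11

2.11%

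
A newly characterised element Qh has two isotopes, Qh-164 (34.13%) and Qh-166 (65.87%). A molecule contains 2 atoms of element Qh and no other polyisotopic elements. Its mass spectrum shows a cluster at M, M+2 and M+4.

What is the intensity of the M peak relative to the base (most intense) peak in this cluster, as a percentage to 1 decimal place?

25.9%

Binomial terms of (0.3413 + 0.6587)^2: M 0.1165, M+2 0.4496, M+4 0.4339 → M+2 is the base peak.
P(M+2) = C(2,1) × 0.3413^1 × 0.6587^1 = 2 × 0.3413 × 0.6587 = 0.449629 (base)
P(M) = C(2,0) × 0.3413^2 × 0.6587^0 = 1 × 0.11648569 × 1.0000 = 0.116486
Relative intensity = 0.116486 / 0.449629 × 100 = 25.9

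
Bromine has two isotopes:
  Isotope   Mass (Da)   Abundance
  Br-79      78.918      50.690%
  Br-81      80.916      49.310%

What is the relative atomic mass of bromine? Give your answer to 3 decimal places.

79.903 Da

Average mass = Σ (abundance × isotope mass) = 0.50690 × 78.918 + 0.49310 × 80.916
= 40.0035 + 39.8997 = 79.9032 Da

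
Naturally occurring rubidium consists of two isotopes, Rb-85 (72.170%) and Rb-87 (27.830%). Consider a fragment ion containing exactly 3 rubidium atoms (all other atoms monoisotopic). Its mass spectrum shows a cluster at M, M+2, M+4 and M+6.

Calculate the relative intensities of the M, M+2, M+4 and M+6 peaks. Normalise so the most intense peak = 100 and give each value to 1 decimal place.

86.4 : 100.0 : 38.6 : 5.0

The 3 Rb atoms are independent, so intensities follow the terms of (0.72170 + 0.27830)^3.
P(M) = 0.72170^3 = 0.375898
P(M+2) = 3 × 0.72170^2 × 0.27830^1 = 0.434858
P(M+4) = 3 × 0.72170^1 × 0.27830^2 = 0.167689
P(M+6) = 0.27830^3 = 0.021555
The M+2 peak is largest (0.434858); scaling to 100 gives 86.4 : 100.0 : 38.6 : 5.0.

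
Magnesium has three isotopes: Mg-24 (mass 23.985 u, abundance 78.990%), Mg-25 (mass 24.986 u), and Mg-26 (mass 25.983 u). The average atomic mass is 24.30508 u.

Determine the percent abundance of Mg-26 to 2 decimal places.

Let x and y be the fractions of Mg-25 and Mg-26. Then x + y = 1 − 0.78990 = 0.21010 and 24.986x + 25.983y = 24.30508 − 0.78990×23.985 = 5.3593285.
Substituting: 24.986x + 25.983(0.21010 − x) = 5.3593285
(24.986 − 25.983)x = -0.0996998  ⇒  x = 0.10000, y = 0.11010
Mg-25: 10.00%, Mg-26: 11.01%.

11.01%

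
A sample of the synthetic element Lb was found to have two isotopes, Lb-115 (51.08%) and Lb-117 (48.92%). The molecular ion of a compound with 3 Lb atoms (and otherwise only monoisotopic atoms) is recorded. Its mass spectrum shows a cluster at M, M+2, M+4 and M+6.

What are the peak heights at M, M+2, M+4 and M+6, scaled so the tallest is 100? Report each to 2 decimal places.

34.81 : 100.00 : 95.77 : 30.57

The 3 Lb atoms are independent, so intensities follow the terms of (0.5108 + 0.4892)^3.
P(M) = 0.5108^3 = 0.133276
P(M+2) = 3 × 0.5108^2 × 0.4892^1 = 0.382921
P(M+4) = 3 × 0.5108^1 × 0.4892^2 = 0.366729
P(M+6) = 0.4892^3 = 0.117074
The M+2 peak is largest (0.382921); scaling to 100 gives 34.81 : 100.00 : 95.77 : 30.57.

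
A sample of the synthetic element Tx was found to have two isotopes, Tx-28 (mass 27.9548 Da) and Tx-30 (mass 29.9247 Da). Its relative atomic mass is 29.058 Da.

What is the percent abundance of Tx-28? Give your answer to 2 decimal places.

44.00%

With x = fraction of Tx-28 (so Tx-30 is 1 − x):
27.9548·x + 29.9247·(1 − x) = 29.058
(27.9548 − 29.9247)·x = 29.058 − 29.9247
x = -0.8667 / -1.9699 = 0.43997 → 44.00% Tx-28, 56.00% Tx-30.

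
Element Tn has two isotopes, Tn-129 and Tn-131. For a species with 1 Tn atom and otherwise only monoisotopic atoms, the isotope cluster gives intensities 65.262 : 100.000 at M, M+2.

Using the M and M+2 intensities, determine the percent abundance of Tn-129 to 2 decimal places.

Let p = fractional abundance of Tn-129. I(M+2)/I(M) = [C(1,1)·p^0·(1−p)] / p^1 = 1·(1−p)/p = 100.000/65.262 = 1.5323
(1−p)/p = 1.5323/1 = 1.5323  ⇒  p = 1/(1 + 1.5323) = 0.3949
Tn-129: 39.49%, Tn-131: 60.51%.

39.49%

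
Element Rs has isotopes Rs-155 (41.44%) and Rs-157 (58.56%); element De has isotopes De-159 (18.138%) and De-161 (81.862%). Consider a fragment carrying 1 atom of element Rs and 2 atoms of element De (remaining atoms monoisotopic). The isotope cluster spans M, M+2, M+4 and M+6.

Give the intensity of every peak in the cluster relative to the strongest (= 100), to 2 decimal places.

3.02 : 31.52 : 100.00 : 86.90

Element Rs pattern (n=1): 0.4144 : 0.5856
Element De pattern (n=2): 0.0328987 : 0.29696259 : 0.6701387
Convolve the two distributions (both contribute in 2-u steps):
  M: 0.4144×0.0328987 = 0.013633
  M+2: 0.4144×0.29696259 + 0.5856×0.0328987 = 0.142327
  M+4: 0.4144×0.6701387 + 0.5856×0.29696259 = 0.451607
  M+6: 0.5856×0.6701387 = 0.392433
Scale to base peak (0.451607) = 100: 3.02 : 31.52 : 100.00 : 86.90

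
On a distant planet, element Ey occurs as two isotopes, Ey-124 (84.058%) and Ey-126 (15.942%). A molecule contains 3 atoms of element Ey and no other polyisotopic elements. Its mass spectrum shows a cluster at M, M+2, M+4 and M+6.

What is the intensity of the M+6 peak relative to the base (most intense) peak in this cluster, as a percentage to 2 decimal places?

0.68%

Binomial terms of (0.84058 + 0.15942)^3: M 0.5939, M+2 0.3379, M+4 0.0641, M+6 0.0041 → M is the base peak.
P(M) = C(3,0) × 0.84058^3 × 0.15942^0 = 1 × 0.59393259 × 1.0000 = 0.593933 (base)
P(M+6) = C(3,3) × 0.84058^0 × 0.15942^3 = 1 × 1.0000 × 0.00405162 = 0.004052
Relative intensity = 0.004052 / 0.593933 × 100 = 0.68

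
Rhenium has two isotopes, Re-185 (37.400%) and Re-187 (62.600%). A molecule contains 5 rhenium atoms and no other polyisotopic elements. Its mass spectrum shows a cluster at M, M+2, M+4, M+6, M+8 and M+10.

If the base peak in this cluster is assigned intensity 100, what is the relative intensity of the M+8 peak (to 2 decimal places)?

(0.37400 + 0.62600)^5 gives M 0.0073, M+2 0.0612, M+4 0.2050, M+6 0.3431, M+8 0.2872, M+10 0.0961; the largest is M+6.
P(M+6) = C(5,3) × 0.37400^2 × 0.62600^3 = 10 × 0.139876 × 0.24531438 = 0.343136 (base)
P(M+8) = C(5,4) × 0.37400^1 × 0.62600^4 = 5 × 0.3740 × 0.1535668 = 0.287170
Relative intensity = 0.287170 / 0.343136 × 100 = 83.69

83.69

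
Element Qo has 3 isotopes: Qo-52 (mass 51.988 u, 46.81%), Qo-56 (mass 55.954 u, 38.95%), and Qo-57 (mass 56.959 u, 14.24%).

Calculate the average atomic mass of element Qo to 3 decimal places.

The abundance-weighted mean is 0.4681 × 51.988 + 0.3895 × 55.954 + 0.1424 × 56.959
= 24.3356 + 21.7941 + 8.1110 = 54.2407 u

54.241 u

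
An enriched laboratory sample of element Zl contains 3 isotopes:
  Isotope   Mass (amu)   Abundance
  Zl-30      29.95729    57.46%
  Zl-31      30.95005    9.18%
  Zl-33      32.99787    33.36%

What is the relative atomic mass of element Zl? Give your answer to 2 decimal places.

31.06 amu

The abundance-weighted mean is 0.5746 × 29.95729 + 0.0918 × 30.95005 + 0.3336 × 32.99787
= 17.213459 + 2.841215 + 11.008089 = 31.062763 amu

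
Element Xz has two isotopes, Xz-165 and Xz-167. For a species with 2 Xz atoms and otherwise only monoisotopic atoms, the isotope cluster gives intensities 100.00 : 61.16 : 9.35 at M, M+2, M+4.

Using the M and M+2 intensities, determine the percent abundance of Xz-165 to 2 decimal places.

Write p for the Xz-165 fraction. I(M+2)/I(M) = [C(2,1)·p^1·(1−p)] / p^2 = 2·(1−p)/p = 61.16/100.00 = 0.6116
(1−p)/p = 0.6116/2 = 0.3058  ⇒  p = 1/(1 + 0.3058) = 0.7658
Xz-165: 76.58%, Xz-167: 23.42%.

76.58%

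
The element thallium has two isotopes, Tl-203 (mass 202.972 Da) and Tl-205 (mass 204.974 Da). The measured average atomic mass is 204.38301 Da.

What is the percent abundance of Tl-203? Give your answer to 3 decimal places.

Writing the weighted mean with unknown fraction x of Tl-203:
202.972·x + 204.974·(1 − x) = 204.38301
(202.972 − 204.974)·x = 204.38301 − 204.974
x = -0.59099 / -2.002 = 0.29520 → 29.520% Tl-203, 70.480% Tl-205.

29.520%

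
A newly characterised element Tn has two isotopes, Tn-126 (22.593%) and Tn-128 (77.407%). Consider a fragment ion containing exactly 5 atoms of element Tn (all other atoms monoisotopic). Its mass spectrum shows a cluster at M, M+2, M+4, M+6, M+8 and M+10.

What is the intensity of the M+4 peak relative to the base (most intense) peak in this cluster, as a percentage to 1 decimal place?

Binomial terms of (0.22593 + 0.77407)^5: M 0.0006, M+2 0.0101, M+4 0.0691, M+6 0.2367, M+8 0.4056, M+10 0.2779 → M+8 is the base peak.
P(M+8) = C(5,4) × 0.22593^1 × 0.77407^4 = 5 × 0.22593 × 0.3590219 = 0.405569 (base)
P(M+4) = C(5,2) × 0.22593^3 × 0.77407^2 = 10 × 0.01153245 × 0.59918436 = 0.069101
Relative intensity = 0.069101 / 0.405569 × 100 = 17.0

17.0%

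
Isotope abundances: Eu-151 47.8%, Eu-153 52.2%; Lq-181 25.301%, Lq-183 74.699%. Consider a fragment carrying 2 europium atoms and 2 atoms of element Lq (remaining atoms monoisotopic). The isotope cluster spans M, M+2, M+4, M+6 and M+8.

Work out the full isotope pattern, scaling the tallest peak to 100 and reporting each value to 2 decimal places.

3.83 : 31.02 : 87.45 : 100.00 : 39.86

Europium pattern (n=2): 0.228484 : 0.499032 : 0.272484
Element Lq pattern (n=2): 0.06401406 : 0.37799188 : 0.55799406
Convolve the two distributions (both contribute in 2-u steps):
  M: 0.228484×0.06401406 = 0.014626
  M+2: 0.228484×0.37799188 + 0.499032×0.06401406 = 0.118310
  M+4: 0.228484×0.55799406 + 0.499032×0.37799188 + 0.272484×0.06401406 = 0.333566
  M+6: 0.499032×0.55799406 + 0.272484×0.37799188 = 0.381454
  M+8: 0.272484×0.55799406 = 0.152044
Scale to base peak (0.381454) = 100: 3.83 : 31.02 : 87.45 : 100.00 : 39.86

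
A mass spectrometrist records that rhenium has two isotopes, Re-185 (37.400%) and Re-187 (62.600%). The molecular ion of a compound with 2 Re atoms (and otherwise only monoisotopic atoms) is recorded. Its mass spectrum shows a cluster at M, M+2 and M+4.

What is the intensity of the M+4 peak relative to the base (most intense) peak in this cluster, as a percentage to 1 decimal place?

Binomial terms of (0.37400 + 0.62600)^2: M 0.1399, M+2 0.4682, M+4 0.3919 → M+2 is the base peak.
P(M+2) = C(2,1) × 0.37400^1 × 0.62600^1 = 2 × 0.3740 × 0.6260 = 0.468248 (base)
P(M+4) = C(2,2) × 0.37400^0 × 0.62600^2 = 1 × 1.0000 × 0.391876 = 0.391876
Relative intensity = 0.391876 / 0.468248 × 100 = 83.7

83.7%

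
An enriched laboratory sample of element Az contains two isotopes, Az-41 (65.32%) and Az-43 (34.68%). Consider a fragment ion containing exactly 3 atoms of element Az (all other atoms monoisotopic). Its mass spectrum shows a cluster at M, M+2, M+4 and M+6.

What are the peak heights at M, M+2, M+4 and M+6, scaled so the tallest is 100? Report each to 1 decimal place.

Each Az atom is independently Az-41 (p = 0.6532) or Az-43 (q = 0.3468); the cluster is the binomial expansion (p + q)^3.
P(M) = 0.6532^3 = 0.278701
P(M+2) = 3 × 0.6532^2 × 0.3468^1 = 0.443908
P(M+4) = 3 × 0.6532^1 × 0.3468^2 = 0.235682
P(M+6) = 0.3468^3 = 0.041710
The M+2 peak is largest (0.443908); scaling to 100 gives 62.8 : 100.0 : 53.1 : 9.4.

62.8 : 100.0 : 53.1 : 9.4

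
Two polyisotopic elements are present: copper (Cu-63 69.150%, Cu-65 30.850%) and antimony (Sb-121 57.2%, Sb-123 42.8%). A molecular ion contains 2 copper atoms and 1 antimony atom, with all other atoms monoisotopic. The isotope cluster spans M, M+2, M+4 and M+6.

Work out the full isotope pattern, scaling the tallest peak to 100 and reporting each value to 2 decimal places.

Copper pattern (n=2): 0.47817225 : 0.4266555 : 0.09517225
Antimony pattern (n=1): 0.5720 : 0.4280
Convolve the two distributions (both contribute in 2-u steps):
  M: 0.47817225×0.5720 = 0.273515
  M+2: 0.47817225×0.4280 + 0.4266555×0.5720 = 0.448705
  M+4: 0.4266555×0.4280 + 0.09517225×0.5720 = 0.237047
  M+6: 0.09517225×0.4280 = 0.040734
Scale to base peak (0.448705) = 100: 60.96 : 100.00 : 52.83 : 9.08

60.96 : 100.00 : 52.83 : 9.08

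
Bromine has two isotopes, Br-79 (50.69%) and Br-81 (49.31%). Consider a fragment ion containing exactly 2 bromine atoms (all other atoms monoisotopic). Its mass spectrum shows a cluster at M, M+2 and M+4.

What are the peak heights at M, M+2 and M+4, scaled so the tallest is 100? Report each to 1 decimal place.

Expanding (0.5069 + 0.4931)^2:
P(M) = 0.5069^2 = 0.256948
P(M+2) = 2 × 0.5069^1 × 0.4931^1 = 0.499905
P(M+4) = 0.4931^2 = 0.243148
The M+2 peak is largest (0.499905); scaling to 100 gives 51.4 : 100.0 : 48.6.

51.4 : 100.0 : 48.6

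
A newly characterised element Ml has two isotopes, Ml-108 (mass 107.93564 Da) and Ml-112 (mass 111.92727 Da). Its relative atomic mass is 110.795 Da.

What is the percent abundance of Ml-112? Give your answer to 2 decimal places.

With x = fraction of Ml-108 (so Ml-112 is 1 − x):
107.93564·x + 111.92727·(1 − x) = 110.795
(107.93564 − 111.92727)·x = 110.795 − 111.92727
x = -1.13227 / -3.99163 = 0.28366 → 28.37% Ml-108, 71.63% Ml-112.

71.63%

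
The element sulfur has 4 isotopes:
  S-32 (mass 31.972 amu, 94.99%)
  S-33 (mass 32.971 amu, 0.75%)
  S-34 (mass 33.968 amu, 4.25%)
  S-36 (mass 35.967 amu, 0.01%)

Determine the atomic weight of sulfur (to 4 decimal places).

The abundance-weighted mean is 0.9499 × 31.972 + 0.0075 × 32.971 + 0.0425 × 33.968 + 0.0001 × 35.967
= 30.37020 + 0.24728 + 1.44364 + 0.00360 = 32.06472 amu

32.0647 amu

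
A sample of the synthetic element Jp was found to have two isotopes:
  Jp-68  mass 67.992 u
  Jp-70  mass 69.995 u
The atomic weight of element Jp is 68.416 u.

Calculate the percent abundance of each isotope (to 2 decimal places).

Let x be the fractional abundance of Jp-68; then Jp-70 has abundance 1 − x.
67.992·x + 69.995·(1 − x) = 68.416
(67.992 − 69.995)·x = 68.416 − 69.995
x = -1.579 / -2.003 = 0.78832 → 78.83% Jp-68, 21.17% Jp-70.

Jp-68: 78.83%, Jp-70: 21.17%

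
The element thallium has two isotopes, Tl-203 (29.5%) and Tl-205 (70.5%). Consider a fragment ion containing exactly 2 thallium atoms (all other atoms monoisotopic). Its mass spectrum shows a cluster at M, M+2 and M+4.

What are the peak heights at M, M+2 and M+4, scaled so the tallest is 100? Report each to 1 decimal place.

17.5 : 83.7 : 100.0

Each Tl atom is independently Tl-203 (p = 0.295) or Tl-205 (q = 0.705); the cluster is the binomial expansion (p + q)^2.
P(M) = 0.295^2 = 0.087025
P(M+2) = 2 × 0.295^1 × 0.705^1 = 0.415950
P(M+4) = 0.705^2 = 0.497025
The M+4 peak is largest (0.497025); scaling to 100 gives 17.5 : 83.7 : 100.0.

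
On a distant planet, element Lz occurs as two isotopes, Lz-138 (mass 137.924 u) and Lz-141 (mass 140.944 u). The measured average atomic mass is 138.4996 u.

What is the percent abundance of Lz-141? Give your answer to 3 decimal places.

19.060%

Let x be the fractional abundance of Lz-138; then Lz-141 has abundance 1 − x.
137.924·x + 140.944·(1 − x) = 138.4996
(137.924 − 140.944)·x = 138.4996 − 140.944
x = -2.4444 / -3.020 = 0.80940 → 80.940% Lz-138, 19.060% Lz-141.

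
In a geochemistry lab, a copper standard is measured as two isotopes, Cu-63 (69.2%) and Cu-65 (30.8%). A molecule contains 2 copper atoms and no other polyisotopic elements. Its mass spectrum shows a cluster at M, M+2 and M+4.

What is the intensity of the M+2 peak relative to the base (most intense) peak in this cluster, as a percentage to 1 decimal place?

(0.692 + 0.308)^2 gives M 0.4789, M+2 0.4263, M+4 0.0949; the largest is M.
P(M) = C(2,0) × 0.692^2 × 0.308^0 = 1 × 0.478864 × 1.0000 = 0.478864 (base)
P(M+2) = C(2,1) × 0.692^1 × 0.308^1 = 2 × 0.6920 × 0.3080 = 0.426272
Relative intensity = 0.426272 / 0.478864 × 100 = 89.0

89.0%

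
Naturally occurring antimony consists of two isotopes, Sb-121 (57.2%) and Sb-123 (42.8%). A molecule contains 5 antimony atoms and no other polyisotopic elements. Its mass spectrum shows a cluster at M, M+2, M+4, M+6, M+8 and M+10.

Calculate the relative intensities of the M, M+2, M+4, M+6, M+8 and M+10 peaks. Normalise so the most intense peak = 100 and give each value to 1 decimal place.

Each Sb atom is independently Sb-121 (p = 0.572) or Sb-123 (q = 0.428); the cluster is the binomial expansion (p + q)^5.
P(M) = 0.572^5 = 0.061232
P(M+2) = 5 × 0.572^4 × 0.428^1 = 0.229086
P(M+4) = 10 × 0.572^3 × 0.428^2 = 0.342827
P(M+6) = 10 × 0.572^2 × 0.428^3 = 0.256521
P(M+8) = 5 × 0.572^1 × 0.428^4 = 0.095971
P(M+10) = 0.428^5 = 0.014362
The M+4 peak is largest (0.342827); scaling to 100 gives 17.9 : 66.8 : 100.0 : 74.8 : 28.0 : 4.2.

17.9 : 66.8 : 100.0 : 74.8 : 28.0 : 4.2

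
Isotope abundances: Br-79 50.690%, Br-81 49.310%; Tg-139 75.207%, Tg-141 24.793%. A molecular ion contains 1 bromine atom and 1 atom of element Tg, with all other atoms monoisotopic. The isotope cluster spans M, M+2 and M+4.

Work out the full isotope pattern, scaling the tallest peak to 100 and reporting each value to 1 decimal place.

76.8 : 100.0 : 24.6

Bromine pattern (n=1): 0.5069 : 0.4931
Element Tg pattern (n=1): 0.75207 : 0.24793
Convolve the two distributions (both contribute in 2-u steps):
  M: 0.5069×0.75207 = 0.381224
  M+2: 0.5069×0.24793 + 0.4931×0.75207 = 0.496521
  M+4: 0.4931×0.24793 = 0.122254
Scale to base peak (0.496521) = 100: 76.8 : 100.0 : 24.6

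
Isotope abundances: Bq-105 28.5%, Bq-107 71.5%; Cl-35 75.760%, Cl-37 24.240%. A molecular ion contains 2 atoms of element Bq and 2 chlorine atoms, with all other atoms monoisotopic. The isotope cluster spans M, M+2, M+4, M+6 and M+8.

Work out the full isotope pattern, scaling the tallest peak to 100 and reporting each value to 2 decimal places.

Element Bq pattern (n=2): 0.081225 : 0.40755 : 0.511225
Chlorine pattern (n=2): 0.57395776 : 0.36728448 : 0.05875776
Convolve the two distributions (both contribute in 2-u steps):
  M: 0.081225×0.57395776 = 0.046620
  M+2: 0.081225×0.36728448 + 0.40755×0.57395776 = 0.263749
  M+4: 0.081225×0.05875776 + 0.40755×0.36728448 + 0.511225×0.57395776 = 0.447881
  M+6: 0.40755×0.05875776 + 0.511225×0.36728448 = 0.211712
  M+8: 0.511225×0.05875776 = 0.030038
Scale to base peak (0.447881) = 100: 10.41 : 58.89 : 100.00 : 47.27 : 6.71

10.41 : 58.89 : 100.00 : 47.27 : 6.71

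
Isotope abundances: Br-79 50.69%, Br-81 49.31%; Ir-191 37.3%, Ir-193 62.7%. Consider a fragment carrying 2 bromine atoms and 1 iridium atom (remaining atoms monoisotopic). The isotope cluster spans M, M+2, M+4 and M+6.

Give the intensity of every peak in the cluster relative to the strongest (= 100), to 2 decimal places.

23.72 : 86.00 : 100.00 : 37.72

Bromine pattern (n=2): 0.25694761 : 0.49990478 : 0.24314761
Iridium pattern (n=1): 0.3730 : 0.6270
Convolve the two distributions (both contribute in 2-u steps):
  M: 0.25694761×0.3730 = 0.095841
  M+2: 0.25694761×0.6270 + 0.49990478×0.3730 = 0.347571
  M+4: 0.49990478×0.6270 + 0.24314761×0.3730 = 0.404134
  M+6: 0.24314761×0.6270 = 0.152454
Scale to base peak (0.404134) = 100: 23.72 : 86.00 : 100.00 : 37.72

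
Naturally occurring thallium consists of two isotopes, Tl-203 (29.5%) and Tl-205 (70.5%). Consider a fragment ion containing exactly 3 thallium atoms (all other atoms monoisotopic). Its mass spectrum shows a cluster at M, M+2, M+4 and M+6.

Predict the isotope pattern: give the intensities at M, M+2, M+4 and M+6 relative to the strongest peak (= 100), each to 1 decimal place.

5.8 : 41.8 : 100.0 : 79.7

Each Tl atom is independently Tl-203 (p = 0.295) or Tl-205 (q = 0.705); the cluster is the binomial expansion (p + q)^3.
P(M) = 0.295^3 = 0.025672
P(M+2) = 3 × 0.295^2 × 0.705^1 = 0.184058
P(M+4) = 3 × 0.295^1 × 0.705^2 = 0.439867
P(M+6) = 0.705^3 = 0.350403
The M+4 peak is largest (0.439867); scaling to 100 gives 5.8 : 41.8 : 100.0 : 79.7.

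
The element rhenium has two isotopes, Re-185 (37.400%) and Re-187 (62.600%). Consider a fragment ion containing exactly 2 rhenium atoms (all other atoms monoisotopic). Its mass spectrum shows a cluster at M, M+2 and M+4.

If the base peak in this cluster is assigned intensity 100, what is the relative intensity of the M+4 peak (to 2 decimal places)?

83.69

Term probabilities: M 0.1399, M+2 0.4682, M+4 0.3919. Base peak = M+2.
P(M+2) = C(2,1) × 0.37400^1 × 0.62600^1 = 2 × 0.3740 × 0.6260 = 0.468248 (base)
P(M+4) = C(2,2) × 0.37400^0 × 0.62600^2 = 1 × 1.0000 × 0.391876 = 0.391876
Relative intensity = 0.391876 / 0.468248 × 100 = 83.69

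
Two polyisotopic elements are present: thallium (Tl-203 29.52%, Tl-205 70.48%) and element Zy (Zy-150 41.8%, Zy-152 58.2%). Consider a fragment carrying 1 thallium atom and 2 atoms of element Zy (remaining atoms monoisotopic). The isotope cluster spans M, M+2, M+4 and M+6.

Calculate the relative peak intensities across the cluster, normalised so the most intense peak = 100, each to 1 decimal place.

11.6 : 60.2 : 100.0 : 53.9

Thallium pattern (n=1): 0.2952 : 0.7048
Element Zy pattern (n=2): 0.174724 : 0.486552 : 0.338724
Convolve the two distributions (both contribute in 2-u steps):
  M: 0.2952×0.174724 = 0.051579
  M+2: 0.2952×0.486552 + 0.7048×0.174724 = 0.266776
  M+4: 0.2952×0.338724 + 0.7048×0.486552 = 0.442913
  M+6: 0.7048×0.338724 = 0.238733
Scale to base peak (0.442913) = 100: 11.6 : 60.2 : 100.0 : 53.9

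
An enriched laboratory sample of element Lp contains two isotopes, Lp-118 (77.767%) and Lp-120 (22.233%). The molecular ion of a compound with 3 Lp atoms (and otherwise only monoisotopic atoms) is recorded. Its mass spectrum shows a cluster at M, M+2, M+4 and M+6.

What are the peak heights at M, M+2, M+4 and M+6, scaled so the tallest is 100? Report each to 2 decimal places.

Each Lp atom is independently Lp-118 (p = 0.77767) or Lp-120 (q = 0.22233); the cluster is the binomial expansion (p + q)^3.
P(M) = 0.77767^3 = 0.470312
P(M+2) = 3 × 0.77767^2 × 0.22233^1 = 0.403376
P(M+4) = 3 × 0.77767^1 × 0.22233^2 = 0.115322
P(M+6) = 0.22233^3 = 0.010990
The M peak is largest (0.470312); scaling to 100 gives 100.00 : 85.77 : 24.52 : 2.34.

100.00 : 85.77 : 24.52 : 2.34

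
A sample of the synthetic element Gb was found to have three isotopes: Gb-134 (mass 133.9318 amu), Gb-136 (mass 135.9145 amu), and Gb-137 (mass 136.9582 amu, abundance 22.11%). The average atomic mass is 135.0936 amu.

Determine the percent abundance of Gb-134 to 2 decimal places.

53.04%

The remaining 77.89% is split between Gb-134 (fraction x) and Gb-136 (fraction 0.7789 − x).
Substituting: 133.9318x + 135.9145(0.7789 − x) = 104.81214198
(133.9318 − 135.9145)x = -1.05166207  ⇒  x = 0.53042, y = 0.24848
Gb-134: 53.04%, Gb-136: 24.85%.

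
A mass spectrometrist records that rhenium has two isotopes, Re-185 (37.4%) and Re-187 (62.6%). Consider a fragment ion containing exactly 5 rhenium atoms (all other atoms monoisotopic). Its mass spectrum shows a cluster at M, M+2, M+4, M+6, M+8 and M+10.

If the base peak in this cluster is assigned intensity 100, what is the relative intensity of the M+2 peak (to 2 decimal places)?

Term probabilities: M 0.0073, M+2 0.0612, M+4 0.2050, M+6 0.3431, M+8 0.2872, M+10 0.0961. Base peak = M+6.
P(M+6) = C(5,3) × 0.374^2 × 0.626^3 = 10 × 0.139876 × 0.24531438 = 0.343136 (base)
P(M+2) = C(5,1) × 0.374^4 × 0.626^1 = 5 × 0.0195653 × 0.6260 = 0.061239
Relative intensity = 0.061239 / 0.343136 × 100 = 17.85

17.85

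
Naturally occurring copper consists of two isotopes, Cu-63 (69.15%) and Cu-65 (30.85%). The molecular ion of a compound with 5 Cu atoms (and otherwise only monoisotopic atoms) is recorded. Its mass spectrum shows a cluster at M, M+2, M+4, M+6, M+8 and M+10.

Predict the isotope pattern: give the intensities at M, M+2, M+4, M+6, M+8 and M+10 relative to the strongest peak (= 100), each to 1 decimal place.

44.8 : 100.0 : 89.2 : 39.8 : 8.9 : 0.8

Each Cu atom is independently Cu-63 (p = 0.6915) or Cu-65 (q = 0.3085); the cluster is the binomial expansion (p + q)^5.
P(M) = 0.6915^5 = 0.158111
P(M+2) = 5 × 0.6915^4 × 0.3085^1 = 0.352691
P(M+4) = 10 × 0.6915^3 × 0.3085^2 = 0.314693
P(M+6) = 10 × 0.6915^2 × 0.3085^3 = 0.140394
P(M+8) = 5 × 0.6915^1 × 0.3085^4 = 0.031317
P(M+10) = 0.3085^5 = 0.002794
The M+2 peak is largest (0.352691); scaling to 100 gives 44.8 : 100.0 : 89.2 : 39.8 : 8.9 : 0.8.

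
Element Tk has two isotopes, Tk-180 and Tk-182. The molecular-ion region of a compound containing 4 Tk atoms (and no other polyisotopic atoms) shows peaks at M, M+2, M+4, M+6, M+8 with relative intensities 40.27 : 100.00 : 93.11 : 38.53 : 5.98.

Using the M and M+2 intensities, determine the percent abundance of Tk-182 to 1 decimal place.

Let p = fractional abundance of Tk-180. I(M+2)/I(M) = [C(4,1)·p^3·(1−p)] / p^4 = 4·(1−p)/p = 100.00/40.27 = 2.4832
(1−p)/p = 2.4832/4 = 0.6208  ⇒  p = 1/(1 + 0.6208) = 0.6170
Tk-180: 61.7%, Tk-182: 38.3%.

38.3%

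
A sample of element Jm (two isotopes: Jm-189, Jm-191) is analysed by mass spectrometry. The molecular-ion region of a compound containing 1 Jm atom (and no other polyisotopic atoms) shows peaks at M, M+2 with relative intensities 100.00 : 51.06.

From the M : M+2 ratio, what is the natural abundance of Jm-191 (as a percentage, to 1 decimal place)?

33.8%

Let p = fractional abundance of Jm-189. I(M+2)/I(M) = [C(1,1)·p^0·(1−p)] / p^1 = 1·(1−p)/p = 51.06/100.00 = 0.5106
(1−p)/p = 0.5106/1 = 0.5106  ⇒  p = 1/(1 + 0.5106) = 0.6620
Jm-189: 66.2%, Jm-191: 33.8%.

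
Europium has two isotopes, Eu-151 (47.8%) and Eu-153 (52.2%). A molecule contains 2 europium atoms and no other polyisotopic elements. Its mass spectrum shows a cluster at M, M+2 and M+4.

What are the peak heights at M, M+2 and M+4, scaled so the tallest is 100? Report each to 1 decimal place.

45.8 : 100.0 : 54.6

Each Eu atom is independently Eu-151 (p = 0.478) or Eu-153 (q = 0.522); the cluster is the binomial expansion (p + q)^2.
P(M) = 0.478^2 = 0.228484
P(M+2) = 2 × 0.478^1 × 0.522^1 = 0.499032
P(M+4) = 0.522^2 = 0.272484
The M+2 peak is largest (0.499032); scaling to 100 gives 45.8 : 100.0 : 54.6.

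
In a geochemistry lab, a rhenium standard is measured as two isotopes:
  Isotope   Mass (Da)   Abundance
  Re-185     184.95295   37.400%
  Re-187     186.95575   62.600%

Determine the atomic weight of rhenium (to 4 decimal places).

186.2067 Da

The abundance-weighted mean is 0.37400 × 184.95295 + 0.62600 × 186.95575
= 69.172403 + 117.034300 = 186.206703 Da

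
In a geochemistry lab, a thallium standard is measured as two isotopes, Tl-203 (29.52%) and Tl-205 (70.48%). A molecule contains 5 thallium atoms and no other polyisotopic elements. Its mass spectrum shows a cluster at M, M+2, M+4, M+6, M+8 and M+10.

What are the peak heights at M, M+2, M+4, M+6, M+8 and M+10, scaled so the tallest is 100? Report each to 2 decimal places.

Each Tl atom is independently Tl-203 (p = 0.2952) or Tl-205 (q = 0.7048); the cluster is the binomial expansion (p + q)^5.
P(M) = 0.2952^5 = 0.002242
P(M+2) = 5 × 0.2952^4 × 0.7048^1 = 0.026761
P(M+4) = 10 × 0.2952^3 × 0.7048^2 = 0.127785
P(M+6) = 10 × 0.2952^2 × 0.7048^3 = 0.305092
P(M+8) = 5 × 0.2952^1 × 0.7048^4 = 0.364208
P(M+10) = 0.7048^5 = 0.173912
The M+8 peak is largest (0.364208); scaling to 100 gives 0.62 : 7.35 : 35.09 : 83.77 : 100.00 : 47.75.

0.62 : 7.35 : 35.09 : 83.77 : 100.00 : 47.75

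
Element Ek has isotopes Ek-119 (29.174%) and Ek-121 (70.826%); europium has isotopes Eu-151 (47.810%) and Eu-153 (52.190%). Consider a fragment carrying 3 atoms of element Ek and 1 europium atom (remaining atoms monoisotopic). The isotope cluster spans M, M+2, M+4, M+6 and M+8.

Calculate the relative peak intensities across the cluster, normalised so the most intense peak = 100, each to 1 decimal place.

3.0 : 24.9 : 76.3 : 100.0 : 46.5

Element Ek pattern (n=3): 0.02483064 : 0.18084476 : 0.43903856 : 0.35528604
Europium pattern (n=1): 0.4781 : 0.5219
Convolve the two distributions (both contribute in 2-u steps):
  M: 0.02483064×0.4781 = 0.011872
  M+2: 0.02483064×0.5219 + 0.18084476×0.4781 = 0.099421
  M+4: 0.18084476×0.5219 + 0.43903856×0.4781 = 0.304287
  M+6: 0.43903856×0.5219 + 0.35528604×0.4781 = 0.398996
  M+8: 0.35528604×0.5219 = 0.185424
Scale to base peak (0.398996) = 100: 3.0 : 24.9 : 76.3 : 100.0 : 46.5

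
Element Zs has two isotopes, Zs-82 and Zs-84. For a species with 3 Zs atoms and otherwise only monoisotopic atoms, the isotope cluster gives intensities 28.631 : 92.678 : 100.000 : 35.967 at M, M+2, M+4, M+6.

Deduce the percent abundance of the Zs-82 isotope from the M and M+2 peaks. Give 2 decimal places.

48.10%

Write p for the Zs-82 fraction. I(M+2)/I(M) = [C(3,1)·p^2·(1−p)] / p^3 = 3·(1−p)/p = 92.678/28.631 = 3.2370
(1−p)/p = 3.2370/3 = 1.0790  ⇒  p = 1/(1 + 1.0790) = 0.4810
Zs-82: 48.10%, Zs-84: 51.90%.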